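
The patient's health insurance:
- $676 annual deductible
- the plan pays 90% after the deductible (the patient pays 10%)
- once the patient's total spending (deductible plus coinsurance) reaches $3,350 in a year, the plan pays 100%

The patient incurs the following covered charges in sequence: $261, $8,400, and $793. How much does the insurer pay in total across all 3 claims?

#1 ($261): fully absorbed by the deductible. Patient pays $261; OOP now $261. Insurer: $261 − $261 = $0.
#2 ($8,400): $415 to deductible, leaving $7,985; patient's 10% is $798.50. Patient pays $1,213.50; OOP now $1,474.50. Plan pays $8,400 − $1,213.50 = $7,186.50.
#3 ($793): 10% coinsurance on $793 = $79.30. Patient owes $79.30 (running OOP $1,553.80). Plan pays $793 − $79.30 = $713.70.
Insurer total: $0 + $7,186.50 + $713.70 = $7,900.20.

$7,900.20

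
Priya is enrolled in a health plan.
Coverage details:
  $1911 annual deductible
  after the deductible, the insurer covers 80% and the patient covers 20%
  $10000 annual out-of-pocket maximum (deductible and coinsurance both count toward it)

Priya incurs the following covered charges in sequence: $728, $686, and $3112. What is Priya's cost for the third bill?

$1020

Claim 1 ($728): entire amount goes to the deductible. Cost to patient: $728. OOP to date $728.
Claim 2 ($686): all of it applies to the deductible. Patient pays $686; OOP now $1414.
Claim 3 ($3112): $497 finishes the deductible; $2615 goes to coinsurance; 20% of $2615 = $523. Patient owes $1020 (running OOP $2434).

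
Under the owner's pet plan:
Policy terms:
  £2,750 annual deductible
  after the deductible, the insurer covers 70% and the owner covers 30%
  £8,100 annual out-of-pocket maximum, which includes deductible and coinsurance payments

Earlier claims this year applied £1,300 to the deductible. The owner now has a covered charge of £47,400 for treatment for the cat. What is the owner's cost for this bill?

Remaining deductible: £2,750 − £1,300 = £1,450.
That leaves £47,400 − £1,450 = £45,950 for coinsurance.
Coinsurance: £45,950 × 30% = £13,785.
So the owner owes £1,450 + £13,785 = £15,235 before any cap.
Year-to-date out-of-pocket would reach £1,300 + £15,235 = £16,535, above the £8,100 maximum, so the owner pays only £8,100 − £1,300 = £6,800.

£6,800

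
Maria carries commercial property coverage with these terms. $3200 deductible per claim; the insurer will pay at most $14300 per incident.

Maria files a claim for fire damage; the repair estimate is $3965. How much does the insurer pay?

$765

Subtract the deductible: $3965 − $3200 = $765.
That's under the $14300 cap, so the insurer reimburses the full $765.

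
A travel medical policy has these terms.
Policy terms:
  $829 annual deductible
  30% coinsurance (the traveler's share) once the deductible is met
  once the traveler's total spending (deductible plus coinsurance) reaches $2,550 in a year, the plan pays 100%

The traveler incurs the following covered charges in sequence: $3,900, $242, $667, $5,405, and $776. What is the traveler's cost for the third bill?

$200.10

Bill 1, $3,900: deductible takes $829, $3,071 remains; 30% of $3,071 = $921.30. Traveler owes $1,750.30 (running OOP $1,750.30).
Bill 2, $242: deductible already satisfied, so traveler's share is 30% × $242 = $72.60. Traveler pays $72.60; OOP now $1,822.90.
Bill 3, $667: 30% coinsurance on $667 = $200.10. Traveler owes $200.10 (running OOP $2,023).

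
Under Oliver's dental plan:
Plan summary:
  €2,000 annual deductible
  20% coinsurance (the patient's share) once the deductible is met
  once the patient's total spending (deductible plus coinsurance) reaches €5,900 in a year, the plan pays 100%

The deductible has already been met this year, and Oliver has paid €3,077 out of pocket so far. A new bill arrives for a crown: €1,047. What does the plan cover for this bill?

The deductible is already satisfied, so the full bill goes to coinsurance.
Coinsurance: €1,047 × 20% = €209.40.
Cumulative spending €3,077 + €209.40 = €3,286.40 stays under the €5,900 maximum.
The insurer covers the remainder: €1,047 − €209.40 = €837.60.

€837.60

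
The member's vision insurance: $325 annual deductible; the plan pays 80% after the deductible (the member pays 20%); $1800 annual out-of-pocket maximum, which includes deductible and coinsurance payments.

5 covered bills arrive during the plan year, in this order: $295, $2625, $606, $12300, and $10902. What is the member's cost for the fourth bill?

Bill 1, $295: entire amount goes to the deductible. Member owes $295 (running OOP $295).
Bill 2, $2625: $30 finishes the deductible; $2595 goes to coinsurance; 20% of $2595 = $519. Member owes $549 (running OOP $844).
Bill 3, $606: deductible already satisfied, so member's share is 20% × $606 = $121.20. Cost to member: $121.20. OOP to date $965.20.
Bill 4, $12300: 20% coinsurance on $12300 = $2460. OOP would hit $3425.20 > $1800, so the cap limits the member to $1800 − $965.20 = $834.80.

$834.80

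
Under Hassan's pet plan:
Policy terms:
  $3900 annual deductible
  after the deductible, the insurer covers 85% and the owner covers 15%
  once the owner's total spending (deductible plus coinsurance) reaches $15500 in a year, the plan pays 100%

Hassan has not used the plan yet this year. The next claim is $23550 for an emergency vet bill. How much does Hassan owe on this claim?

$6847.50

Deductible not yet touched, so the first $3900 of the bill goes to the deductible.
The remaining $19650 (= $23550 − $3900) moves to coinsurance.
15% of $19650 = $2947.50 falls to the owner.
Owner responsibility before any cap: $3900 + $2947.50 = $6847.50.
Total out-of-pocket so far would be $0 + $6847.50 = $6847.50, below the $15500 cap — no reduction.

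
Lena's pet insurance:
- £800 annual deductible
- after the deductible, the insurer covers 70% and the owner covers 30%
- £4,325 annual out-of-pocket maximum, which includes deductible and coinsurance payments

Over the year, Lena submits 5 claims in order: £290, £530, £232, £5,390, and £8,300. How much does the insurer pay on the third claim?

£162.40

Claim 1 — £290: all of it applies to the deductible. Owner pays £290; OOP now £290. Plan pays £290 − £290 = £0.
Claim 2 — £530: £510 to deductible, leaving £20; owner's 30% is £6. Cost to owner: £516. OOP to date £806. Plan pays £530 − £516 = £14.
Claim 3 — £232: deductible already satisfied, so owner's share is 30% × £232 = £69.60. Owner owes £69.60 (running OOP £875.60). Insurer: £232 − £69.60 = £162.40.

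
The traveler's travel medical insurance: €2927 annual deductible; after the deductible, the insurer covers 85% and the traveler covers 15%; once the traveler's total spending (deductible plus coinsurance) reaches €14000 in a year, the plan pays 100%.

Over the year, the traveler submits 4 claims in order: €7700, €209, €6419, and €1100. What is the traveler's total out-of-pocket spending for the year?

€4802.15

Claim 1 (€7700): deductible takes €2927, €4773 remains; traveler's 15% is €715.95. Traveler pays €3642.95; OOP now €3642.95.
Claim 2 (€209): 15% coinsurance on €209 = €31.35. Cost to traveler: €31.35. OOP to date €3674.30.
Claim 3 (€6419): 15% coinsurance on €6419 = €962.85. Traveler owes €962.85 (running OOP €4637.15).
Claim 4 (€1100): deductible met; 15% of €1100 = €165. Traveler pays €165; OOP now €4802.15.
Total paid by the traveler: €3642.95 + €31.35 + €962.85 + €165 = €4802.15.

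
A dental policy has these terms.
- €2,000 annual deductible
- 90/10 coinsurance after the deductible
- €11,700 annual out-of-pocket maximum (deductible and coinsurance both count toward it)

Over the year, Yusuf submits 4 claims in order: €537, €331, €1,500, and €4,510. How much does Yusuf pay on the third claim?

Claim 1 (€537): all of it applies to the deductible. Patient owes €537 (running OOP €537).
Claim 2 (€331): all of it applies to the deductible. Patient owes €331 (running OOP €868).
Claim 3 (€1,500): €1,132 finishes the deductible; €368 goes to coinsurance; patient's 10% is €36.80. Cost to patient: €1,168.80. OOP to date €2,036.80.

€1,168.80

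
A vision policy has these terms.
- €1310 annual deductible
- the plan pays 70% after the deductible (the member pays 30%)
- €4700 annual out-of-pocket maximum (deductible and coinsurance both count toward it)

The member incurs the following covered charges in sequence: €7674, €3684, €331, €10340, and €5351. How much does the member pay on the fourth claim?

€276.30

Bill 1, €7674: deductible takes €1310, €6364 remains; coinsurance €6364 × 30% = €1909.20. Member owes €3219.20 (running OOP €3219.20).
Bill 2, €3684: deductible met; 30% of €3684 = €1105.20. Member pays €1105.20; OOP now €4324.40.
Bill 3, €331: 30% coinsurance on €331 = €99.30. Member owes €99.30 (running OOP €4423.70).
Bill 4, €10340: deductible met; 30% of €10340 = €3102. That would push OOP to €7525.70, over the €4700 cap, so member pays €4700 − €4423.70 = €276.30.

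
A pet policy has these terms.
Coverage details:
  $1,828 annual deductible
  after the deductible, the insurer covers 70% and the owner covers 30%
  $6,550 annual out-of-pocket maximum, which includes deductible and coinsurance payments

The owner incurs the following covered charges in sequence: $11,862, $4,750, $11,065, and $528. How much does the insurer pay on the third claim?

$10,778.20

Claim 1 ($11,862): $1,828 to deductible, leaving $10,034; owner's 30% is $3,010.20. Owner pays $4,838.20; OOP now $4,838.20. Insurer: $11,862 − $4,838.20 = $7,023.80.
Claim 2 ($4,750): 30% coinsurance on $4,750 = $1,425. Cost to owner: $1,425. OOP to date $6,263.20. Plan pays $4,750 − $1,425 = $3,325.
Claim 3 ($11,065): 30% coinsurance on $11,065 = $3,319.50. OOP would hit $9,582.70 > $6,550, so the cap limits the owner to $6,550 − $6,263.20 = $286.80. Plan pays $11,065 − $286.80 = $10,778.20.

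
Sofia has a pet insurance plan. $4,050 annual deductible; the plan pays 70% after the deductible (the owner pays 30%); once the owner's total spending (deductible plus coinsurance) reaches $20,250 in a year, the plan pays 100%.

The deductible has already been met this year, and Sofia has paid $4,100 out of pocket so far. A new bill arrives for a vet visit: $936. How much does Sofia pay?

The deductible is already satisfied, so the full bill goes to coinsurance.
Owner's 30% share of $936 is $280.80.
Total out-of-pocket so far would be $4,100 + $280.80 = $4,380.80, below the $20,250 cap — no reduction.

$280.80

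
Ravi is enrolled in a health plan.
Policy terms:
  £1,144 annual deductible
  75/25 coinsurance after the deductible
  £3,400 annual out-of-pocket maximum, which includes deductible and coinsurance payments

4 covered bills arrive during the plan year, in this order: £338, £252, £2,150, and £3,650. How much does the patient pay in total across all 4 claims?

Bill 1, £338: all of it applies to the deductible. Cost to patient: £338. OOP to date £338.
Bill 2, £252: entire amount goes to the deductible. Patient owes £252 (running OOP £590).
Bill 3, £2,150: deductible takes £554, £1,596 remains; patient's 25% is £399. Patient pays £953; OOP now £1,543.
Bill 4, £3,650: deductible already satisfied, so patient's share is 25% × £3,650 = £912.50. Patient owes £912.50 (running OOP £2,455.50).
Summing the patient's payments: £338 + £252 + £953 + £912.50 = £2,455.50.

£2,455.50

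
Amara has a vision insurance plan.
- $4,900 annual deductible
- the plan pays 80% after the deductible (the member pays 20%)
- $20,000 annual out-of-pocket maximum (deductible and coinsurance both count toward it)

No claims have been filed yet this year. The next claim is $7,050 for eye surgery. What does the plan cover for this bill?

$1,720

Deductible not yet touched, so the first $4,900 of the bill goes to the deductible.
That leaves $7,050 − $4,900 = $2,150 for coinsurance.
Member's 20% share of $2,150 is $430.
Member responsibility before any cap: $4,900 + $430 = $5,330.
Total out-of-pocket so far would be $0 + $5,330 = $5,330, below the $20,000 cap — no reduction.
Insurer pays the balance: $7,050 − $5,330 = $1,720.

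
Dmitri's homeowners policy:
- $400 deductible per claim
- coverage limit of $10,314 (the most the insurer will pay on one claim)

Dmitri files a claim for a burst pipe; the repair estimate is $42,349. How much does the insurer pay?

After the deductible, $42,349 − $400 = $41,949 remains.
Since $41,949 > $10,314, the payout is capped at $10,314.

$10,314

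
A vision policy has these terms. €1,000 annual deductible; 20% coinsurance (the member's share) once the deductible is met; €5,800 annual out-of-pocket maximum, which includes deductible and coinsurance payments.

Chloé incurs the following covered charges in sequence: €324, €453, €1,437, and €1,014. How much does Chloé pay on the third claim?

€465.80

Claim 1 (€324): fully absorbed by the deductible. Cost to member: €324. OOP to date €324.
Claim 2 (€453): entire amount goes to the deductible. Cost to member: €453. OOP to date €777.
Claim 3 (€1,437): €223 to deductible, leaving €1,214; 20% of €1,214 = €242.80. Cost to member: €465.80. OOP to date €1,242.80.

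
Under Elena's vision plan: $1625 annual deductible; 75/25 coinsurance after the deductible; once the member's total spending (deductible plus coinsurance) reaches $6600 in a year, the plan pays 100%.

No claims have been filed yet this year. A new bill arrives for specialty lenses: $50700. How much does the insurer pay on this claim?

$44100

Nothing has been paid toward the $1625 deductible, so the first $1625 of this charge is applied there.
After the $1625 deductible portion, $50700 − $1625 = $49075 is subject to coinsurance.
25% of $49075 = $12268.75 falls to the member.
Member responsibility before any cap: $1625 + $12268.75 = $13893.75.
That would bring total out-of-pocket to $13893.75, past the $6600 cap. The member is capped at $6600 − $0 = $6600 on this claim.
The insurer covers the remainder: $50700 − $6600 = $44100.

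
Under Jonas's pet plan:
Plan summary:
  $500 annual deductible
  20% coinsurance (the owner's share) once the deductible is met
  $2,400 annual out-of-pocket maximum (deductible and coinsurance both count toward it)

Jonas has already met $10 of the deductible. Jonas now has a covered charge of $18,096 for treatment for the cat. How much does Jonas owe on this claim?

$10 of the $500 deductible is already met, leaving $490.
The remaining $17,606 (= $18,096 − $490) moves to coinsurance.
20% of $17,606 = $3,521.20 falls to the owner.
So the owner owes $490 + $3,521.20 = $4,011.20 before any cap.
That would bring total out-of-pocket to $4,021.20, past the $2,400 cap. The owner is capped at $2,400 − $10 = $2,390 on this claim.

$2,390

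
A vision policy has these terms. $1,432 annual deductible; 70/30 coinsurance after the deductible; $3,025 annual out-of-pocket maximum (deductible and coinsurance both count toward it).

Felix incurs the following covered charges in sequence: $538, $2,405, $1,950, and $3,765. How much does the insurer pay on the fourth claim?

#1 ($538): all of it applies to the deductible. Member owes $538 (running OOP $538). Plan pays $538 − $538 = $0.
#2 ($2,405): deductible takes $894, $1,511 remains; coinsurance $1,511 × 30% = $453.30. Cost to member: $1,347.30. OOP to date $1,885.30. Plan pays $2,405 − $1,347.30 = $1,057.70.
#3 ($1,950): deductible already satisfied, so member's share is 30% × $1,950 = $585. Member pays $585; OOP now $2,470.30. Plan pays $1,950 − $585 = $1,365.
#4 ($3,765): deductible met; 30% of $3,765 = $1,129.50. Adding that to $2,470.30 gives $3,599.80, past the $3,025 cap; member pays only $3,025 − $2,470.30 = $554.70. Insurer: $3,765 − $554.70 = $3,210.30.

$3,210.30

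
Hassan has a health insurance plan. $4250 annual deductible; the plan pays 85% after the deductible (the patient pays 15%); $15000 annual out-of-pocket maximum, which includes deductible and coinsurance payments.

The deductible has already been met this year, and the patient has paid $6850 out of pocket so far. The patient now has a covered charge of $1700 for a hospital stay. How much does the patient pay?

The deductible is already satisfied, so the full bill goes to coinsurance.
15% of $1700 = $255 falls to the patient.
Cumulative spending $6850 + $255 = $7105 stays under the $15000 maximum.

$255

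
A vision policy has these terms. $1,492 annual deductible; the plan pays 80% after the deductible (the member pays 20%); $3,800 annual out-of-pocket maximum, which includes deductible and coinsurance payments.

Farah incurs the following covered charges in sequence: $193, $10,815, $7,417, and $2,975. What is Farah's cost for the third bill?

$404.80

Bill 1, $193: entire amount goes to the deductible. Member pays $193; OOP now $193.
Bill 2, $10,815: $1,299 to deductible, leaving $9,516; 20% of $9,516 = $1,903.20. Cost to member: $3,202.20. OOP to date $3,395.20.
Bill 3, $7,417: deductible already satisfied, so member's share is 20% × $7,417 = $1,483.40. Adding that to $3,395.20 gives $4,878.60, past the $3,800 cap; member pays only $3,800 − $3,395.20 = $404.80.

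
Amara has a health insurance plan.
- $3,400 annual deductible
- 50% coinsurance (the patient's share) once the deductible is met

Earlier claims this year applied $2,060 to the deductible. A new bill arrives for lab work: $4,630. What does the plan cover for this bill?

Deductible still to meet: $3,400 − $2,060 = $1,340.
The remaining $3,290 (= $4,630 − $1,340) moves to coinsurance.
50% of $3,290 = $1,645 falls to the patient.
So the patient owes $1,340 + $1,645 = $2,985.
The insurer covers the remainder: $4,630 − $2,985 = $1,645.

$1,645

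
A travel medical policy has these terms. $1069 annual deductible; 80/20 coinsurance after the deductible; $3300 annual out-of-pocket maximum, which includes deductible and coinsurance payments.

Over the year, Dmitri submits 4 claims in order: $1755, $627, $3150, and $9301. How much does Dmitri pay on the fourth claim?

$1338.40

Bill 1, $1755: $1069 to deductible, leaving $686; traveler's 20% is $137.20. Traveler owes $1206.20 (running OOP $1206.20).
Bill 2, $627: deductible already satisfied, so traveler's share is 20% × $627 = $125.40. Traveler pays $125.40; OOP now $1331.60.
Bill 3, $3150: deductible met; 20% of $3150 = $630. Traveler owes $630 (running OOP $1961.60).
Bill 4, $9301: 20% coinsurance on $9301 = $1860.20. Adding that to $1961.60 gives $3821.80, past the $3300 cap; traveler pays only $3300 − $1961.60 = $1338.40.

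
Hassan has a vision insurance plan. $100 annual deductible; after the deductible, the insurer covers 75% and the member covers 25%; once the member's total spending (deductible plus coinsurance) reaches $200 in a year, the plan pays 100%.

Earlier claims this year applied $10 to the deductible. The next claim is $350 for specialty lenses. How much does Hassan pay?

$155

$10 of the $100 deductible is already met, leaving $90.
The remaining $260 (= $350 − $90) moves to coinsurance.
Coinsurance: $260 × 25% = $65.
So the member owes $90 + $65 = $155 before any cap.
Year-to-date out-of-pocket becomes $10 + $155 = $165, still under the $200 maximum, so no cap applies.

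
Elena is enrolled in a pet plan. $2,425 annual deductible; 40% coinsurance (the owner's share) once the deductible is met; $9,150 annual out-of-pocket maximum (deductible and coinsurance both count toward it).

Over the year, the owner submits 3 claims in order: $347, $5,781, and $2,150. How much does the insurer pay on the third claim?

Bill 1, $347: entire amount goes to the deductible. Owner owes $347 (running OOP $347). Insurer: $347 − $347 = $0.
Bill 2, $5,781: $2,078 to deductible, leaving $3,703; coinsurance $3,703 × 40% = $1,481.20. Owner pays $3,559.20; OOP now $3,906.20. Insurer: $5,781 − $3,559.20 = $2,221.80.
Bill 3, $2,150: deductible met; 40% of $2,150 = $860. Cost to owner: $860. OOP to date $4,766.20. Plan pays $2,150 − $860 = $1,290.

$1,290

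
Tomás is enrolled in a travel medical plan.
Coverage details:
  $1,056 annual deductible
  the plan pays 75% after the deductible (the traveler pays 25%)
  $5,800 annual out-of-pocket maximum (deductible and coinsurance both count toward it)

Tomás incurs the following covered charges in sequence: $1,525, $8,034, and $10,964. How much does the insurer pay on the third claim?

$8,345.75

Bill 1, $1,525: $1,056 finishes the deductible; $469 goes to coinsurance; traveler's 25% is $117.25. Traveler owes $1,173.25 (running OOP $1,173.25). Plan pays $1,525 − $1,173.25 = $351.75.
Bill 2, $8,034: 25% coinsurance on $8,034 = $2,008.50. Cost to traveler: $2,008.50. OOP to date $3,181.75. Plan pays $8,034 − $2,008.50 = $6,025.50.
Bill 3, $10,964: deductible met; 25% of $10,964 = $2,741. That would push OOP to $5,922.75, over the $5,800 cap, so traveler pays $5,800 − $3,181.75 = $2,618.25. Insurer: $10,964 − $2,618.25 = $8,345.75.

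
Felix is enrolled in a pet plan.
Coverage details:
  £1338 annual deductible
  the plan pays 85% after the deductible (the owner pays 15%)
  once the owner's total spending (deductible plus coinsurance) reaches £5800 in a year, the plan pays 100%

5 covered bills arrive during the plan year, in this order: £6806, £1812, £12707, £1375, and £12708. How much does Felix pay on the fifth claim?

Claim 1 (£6806): deductible takes £1338, £5468 remains; coinsurance £5468 × 15% = £820.20. Cost to owner: £2158.20. OOP to date £2158.20.
Claim 2 (£1812): 15% coinsurance on £1812 = £271.80. Owner owes £271.80 (running OOP £2430).
Claim 3 (£12707): deductible met; 15% of £12707 = £1906.05. Owner pays £1906.05; OOP now £4336.05.
Claim 4 (£1375): 15% coinsurance on £1375 = £206.25. Owner pays £206.25; OOP now £4542.30.
Claim 5 (£12708): 15% coinsurance on £12708 = £1906.20. Adding that to £4542.30 gives £6448.50, past the £5800 cap; owner pays only £5800 − £4542.30 = £1257.70.

£1257.70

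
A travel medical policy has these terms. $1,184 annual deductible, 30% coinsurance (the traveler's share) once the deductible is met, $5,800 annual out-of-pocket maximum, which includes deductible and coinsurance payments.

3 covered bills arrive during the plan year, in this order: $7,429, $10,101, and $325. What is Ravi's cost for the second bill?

Bill 1, $7,429: $1,184 finishes the deductible; $6,245 goes to coinsurance; 30% of $6,245 = $1,873.50. Cost to traveler: $3,057.50. OOP to date $3,057.50.
Bill 2, $10,101: deductible already satisfied, so traveler's share is 30% × $10,101 = $3,030.30. That would push OOP to $6,087.80, over the $5,800 cap, so traveler pays $5,800 − $3,057.50 = $2,742.50.

$2,742.50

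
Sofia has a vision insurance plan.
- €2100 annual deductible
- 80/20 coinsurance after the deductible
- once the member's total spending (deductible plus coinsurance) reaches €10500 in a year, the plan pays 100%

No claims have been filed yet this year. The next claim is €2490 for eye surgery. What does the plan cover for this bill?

€312

Deductible not yet touched, so the first €2100 of the bill goes to the deductible.
The remaining €390 (= €2490 − €2100) moves to coinsurance.
20% of €390 = €78 falls to the member.
That puts the member's cost at €2100 + €78 = €2178 before any cap.
Year-to-date out-of-pocket becomes €0 + €2178 = €2178, still under the €10500 maximum, so no cap applies.
Insurer pays the balance: €2490 − €2178 = €312.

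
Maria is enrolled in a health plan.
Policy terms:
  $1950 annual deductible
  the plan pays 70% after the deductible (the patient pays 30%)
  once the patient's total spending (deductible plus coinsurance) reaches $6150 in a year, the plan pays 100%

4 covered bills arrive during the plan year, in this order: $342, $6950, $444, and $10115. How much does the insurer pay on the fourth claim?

$7650.80

Bill 1, $342: fully absorbed by the deductible. Patient pays $342; OOP now $342. Insurer: $342 − $342 = $0.
Bill 2, $6950: deductible takes $1608, $5342 remains; coinsurance $5342 × 30% = $1602.60. Patient owes $3210.60 (running OOP $3552.60). Insurer: $6950 − $3210.60 = $3739.40.
Bill 3, $444: 30% coinsurance on $444 = $133.20. Patient pays $133.20; OOP now $3685.80. Plan pays $444 − $133.20 = $310.80.
Bill 4, $10115: deductible met; 30% of $10115 = $3034.50. That would push OOP to $6720.30, over the $6150 cap, so patient pays $6150 − $3685.80 = $2464.20. Plan pays $10115 − $2464.20 = $7650.80.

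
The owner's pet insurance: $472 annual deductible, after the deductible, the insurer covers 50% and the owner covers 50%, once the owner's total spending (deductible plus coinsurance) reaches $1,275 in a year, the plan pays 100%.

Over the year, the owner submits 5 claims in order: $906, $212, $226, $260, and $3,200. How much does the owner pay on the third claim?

$113

Claim 1 ($906): deductible takes $472, $434 remains; 50% of $434 = $217. Owner owes $689 (running OOP $689).
Claim 2 ($212): deductible already satisfied, so owner's share is 50% × $212 = $106. Owner pays $106; OOP now $795.
Claim 3 ($226): deductible already satisfied, so owner's share is 50% × $226 = $113. Owner pays $113; OOP now $908.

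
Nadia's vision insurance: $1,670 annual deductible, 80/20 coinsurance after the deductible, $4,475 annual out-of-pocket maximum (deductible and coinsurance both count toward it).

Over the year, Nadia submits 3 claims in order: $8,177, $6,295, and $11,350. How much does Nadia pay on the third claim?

Claim 1 ($8,177): $1,670 finishes the deductible; $6,507 goes to coinsurance; 20% of $6,507 = $1,301.40. Member pays $2,971.40; OOP now $2,971.40.
Claim 2 ($6,295): deductible met; 20% of $6,295 = $1,259. Member owes $1,259 (running OOP $4,230.40).
Claim 3 ($11,350): deductible met; 20% of $11,350 = $2,270. OOP would hit $6,500.40 > $4,475, so the cap limits the member to $4,475 − $4,230.40 = $244.60.

$244.60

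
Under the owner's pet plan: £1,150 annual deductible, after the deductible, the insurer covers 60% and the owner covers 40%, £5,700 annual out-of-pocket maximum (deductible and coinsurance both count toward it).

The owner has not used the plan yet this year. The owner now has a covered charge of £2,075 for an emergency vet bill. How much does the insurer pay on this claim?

£555

Nothing has been paid toward the £1,150 deductible, so the first £1,150 of this charge is applied there.
The remaining £925 (= £2,075 − £1,150) moves to coinsurance.
40% of £925 = £370 falls to the owner.
Owner responsibility before any cap: £1,150 + £370 = £1,520.
Year-to-date out-of-pocket becomes £0 + £1,520 = £1,520, still under the £5,700 maximum, so no cap applies.
The insurer covers the remainder: £2,075 − £1,520 = £555.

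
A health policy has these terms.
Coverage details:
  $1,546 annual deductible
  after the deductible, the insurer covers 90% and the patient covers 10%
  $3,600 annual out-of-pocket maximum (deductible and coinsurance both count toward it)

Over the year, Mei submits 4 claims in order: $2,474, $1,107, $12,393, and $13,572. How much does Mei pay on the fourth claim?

$611.20

Claim 1 — $2,474: $1,546 to deductible, leaving $928; patient's 10% is $92.80. Patient pays $1,638.80; OOP now $1,638.80.
Claim 2 — $1,107: deductible met; 10% of $1,107 = $110.70. Patient owes $110.70 (running OOP $1,749.50).
Claim 3 — $12,393: deductible met; 10% of $12,393 = $1,239.30. Patient owes $1,239.30 (running OOP $2,988.80).
Claim 4 — $13,572: 10% coinsurance on $13,572 = $1,357.20. OOP would hit $4,346 > $3,600, so the cap limits the patient to $3,600 − $2,988.80 = $611.20.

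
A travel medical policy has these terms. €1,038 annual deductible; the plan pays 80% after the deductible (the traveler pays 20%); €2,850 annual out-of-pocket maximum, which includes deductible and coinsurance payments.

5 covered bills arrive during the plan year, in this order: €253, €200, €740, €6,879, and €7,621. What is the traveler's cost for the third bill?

€616

#1 (€253): entire amount goes to the deductible. Cost to traveler: €253. OOP to date €253.
#2 (€200): entire amount goes to the deductible. Traveler owes €200 (running OOP €453).
#3 (€740): €585 to deductible, leaving €155; 20% of €155 = €31. Traveler pays €616; OOP now €1,069.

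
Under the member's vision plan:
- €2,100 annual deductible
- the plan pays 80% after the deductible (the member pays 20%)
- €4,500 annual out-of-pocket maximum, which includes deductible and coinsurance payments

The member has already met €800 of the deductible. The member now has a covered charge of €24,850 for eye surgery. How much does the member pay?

€3,700

Remaining deductible: €2,100 − €800 = €1,300.
The remaining €23,550 (= €24,850 − €1,300) moves to coinsurance.
Member's 20% share of €23,550 is €4,710.
So the member owes €1,300 + €4,710 = €6,010 before any cap.
Year-to-date out-of-pocket would reach €800 + €6,010 = €6,810, above the €4,500 maximum, so the member pays only €4,500 − €800 = €3,700.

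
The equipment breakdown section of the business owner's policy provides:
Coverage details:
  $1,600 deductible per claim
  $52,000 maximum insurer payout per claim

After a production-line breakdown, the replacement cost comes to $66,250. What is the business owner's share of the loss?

$14,250

After the deductible, $66,250 − $1,600 = $64,650 remains.
The $52,000 per-incident cap binds; insurer pays $52,000.
The business owner bears the rest of the original loss: $66,250 − $52,000 = $14,250.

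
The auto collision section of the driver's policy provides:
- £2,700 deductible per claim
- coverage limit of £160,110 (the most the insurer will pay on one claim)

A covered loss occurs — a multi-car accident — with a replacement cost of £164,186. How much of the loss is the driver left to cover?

£4,076

Subtract the deductible: £164,186 − £2,700 = £161,486.
£161,486 exceeds the £160,110 limit, so the insurer pays the limit: £160,110.
Driver's share is the uncovered remainder: £164,186 − £160,110 = £4,076.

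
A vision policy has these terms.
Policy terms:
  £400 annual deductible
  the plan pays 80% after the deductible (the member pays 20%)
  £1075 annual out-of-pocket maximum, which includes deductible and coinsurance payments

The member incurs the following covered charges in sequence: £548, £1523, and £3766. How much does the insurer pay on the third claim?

£3425.20

Bill 1, £548: £400 to deductible, leaving £148; coinsurance £148 × 20% = £29.60. Cost to member: £429.60. OOP to date £429.60. Insurer: £548 − £429.60 = £118.40.
Bill 2, £1523: deductible already satisfied, so member's share is 20% × £1523 = £304.60. Member pays £304.60; OOP now £734.20. Insurer: £1523 − £304.60 = £1218.40.
Bill 3, £3766: deductible already satisfied, so member's share is 20% × £3766 = £753.20. OOP would hit £1487.40 > £1075, so the cap limits the member to £1075 − £734.20 = £340.80. Insurer: £3766 − £340.80 = £3425.20.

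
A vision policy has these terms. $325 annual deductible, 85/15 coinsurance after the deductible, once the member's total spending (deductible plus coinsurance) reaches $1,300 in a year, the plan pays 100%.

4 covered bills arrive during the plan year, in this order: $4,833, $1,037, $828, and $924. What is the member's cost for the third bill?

$124.20

#1 ($4,833): $325 finishes the deductible; $4,508 goes to coinsurance; member's 15% is $676.20. Cost to member: $1,001.20. OOP to date $1,001.20.
#2 ($1,037): deductible met; 15% of $1,037 = $155.55. Member owes $155.55 (running OOP $1,156.75).
#3 ($828): 15% coinsurance on $828 = $124.20. Member owes $124.20 (running OOP $1,280.95).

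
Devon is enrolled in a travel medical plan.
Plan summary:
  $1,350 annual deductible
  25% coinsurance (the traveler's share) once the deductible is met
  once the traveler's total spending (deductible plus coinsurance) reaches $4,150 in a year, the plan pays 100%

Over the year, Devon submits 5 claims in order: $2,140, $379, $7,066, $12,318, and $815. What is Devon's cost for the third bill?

$1,766.50

Bill 1, $2,140: $1,350 finishes the deductible; $790 goes to coinsurance; 25% of $790 = $197.50. Traveler pays $1,547.50; OOP now $1,547.50.
Bill 2, $379: deductible met; 25% of $379 = $94.75. Cost to traveler: $94.75. OOP to date $1,642.25.
Bill 3, $7,066: 25% coinsurance on $7,066 = $1,766.50. Traveler owes $1,766.50 (running OOP $3,408.75).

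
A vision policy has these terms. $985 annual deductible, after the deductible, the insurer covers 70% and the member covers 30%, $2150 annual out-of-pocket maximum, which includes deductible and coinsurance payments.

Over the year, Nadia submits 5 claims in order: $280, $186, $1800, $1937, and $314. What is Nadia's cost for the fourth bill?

$581.10

Claim 1 ($280): all of it applies to the deductible. Cost to member: $280. OOP to date $280.
Claim 2 ($186): all of it applies to the deductible. Cost to member: $186. OOP to date $466.
Claim 3 ($1800): $519 finishes the deductible; $1281 goes to coinsurance; 30% of $1281 = $384.30. Member pays $903.30; OOP now $1369.30.
Claim 4 ($1937): deductible met; 30% of $1937 = $581.10. Cost to member: $581.10. OOP to date $1950.40.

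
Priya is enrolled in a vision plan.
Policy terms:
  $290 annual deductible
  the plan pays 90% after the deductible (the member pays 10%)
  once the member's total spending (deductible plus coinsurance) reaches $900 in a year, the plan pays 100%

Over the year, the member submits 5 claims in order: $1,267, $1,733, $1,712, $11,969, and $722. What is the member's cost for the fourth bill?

Claim 1 — $1,267: $290 to deductible, leaving $977; coinsurance $977 × 10% = $97.70. Member owes $387.70 (running OOP $387.70).
Claim 2 — $1,733: deductible met; 10% of $1,733 = $173.30. Member owes $173.30 (running OOP $561).
Claim 3 — $1,712: deductible already satisfied, so member's share is 10% × $1,712 = $171.20. Member pays $171.20; OOP now $732.20.
Claim 4 — $11,969: deductible met; 10% of $11,969 = $1,196.90. That would push OOP to $1,929.10, over the $900 cap, so member pays $900 − $732.20 = $167.80.

$167.80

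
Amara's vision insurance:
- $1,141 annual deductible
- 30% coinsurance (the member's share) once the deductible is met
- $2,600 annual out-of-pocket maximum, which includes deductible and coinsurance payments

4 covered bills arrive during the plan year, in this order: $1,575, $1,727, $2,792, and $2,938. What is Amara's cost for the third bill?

Claim 1 — $1,575: $1,141 to deductible, leaving $434; member's 30% is $130.20. Cost to member: $1,271.20. OOP to date $1,271.20.
Claim 2 — $1,727: deductible met; 30% of $1,727 = $518.10. Cost to member: $518.10. OOP to date $1,789.30.
Claim 3 — $2,792: deductible already satisfied, so member's share is 30% × $2,792 = $837.60. Adding that to $1,789.30 gives $2,626.90, past the $2,600 cap; member pays only $2,600 − $1,789.30 = $810.70.

$810.70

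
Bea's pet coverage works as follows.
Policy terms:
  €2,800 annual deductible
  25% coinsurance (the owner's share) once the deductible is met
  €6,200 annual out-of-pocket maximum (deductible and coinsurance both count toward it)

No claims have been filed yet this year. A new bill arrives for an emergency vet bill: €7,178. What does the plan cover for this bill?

The full €2,800 deductible is still open; €2,800 of this bill applies to it.
That leaves €7,178 − €2,800 = €4,378 for coinsurance.
25% of €4,378 = €1,094.50 falls to the owner.
So the owner owes €2,800 + €1,094.50 = €3,894.50 before any cap.
Cumulative spending €0 + €3,894.50 = €3,894.50 stays under the €6,200 maximum.
Insurer pays the balance: €7,178 − €3,894.50 = €3,283.50.

€3,283.50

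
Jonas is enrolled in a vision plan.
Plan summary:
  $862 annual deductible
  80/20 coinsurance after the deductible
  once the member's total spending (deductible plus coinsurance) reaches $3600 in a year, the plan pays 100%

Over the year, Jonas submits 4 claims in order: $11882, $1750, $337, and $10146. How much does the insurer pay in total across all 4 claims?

Claim 1 — $11882: deductible takes $862, $11020 remains; coinsurance $11020 × 20% = $2204. Member owes $3066 (running OOP $3066). Insurer: $11882 − $3066 = $8816.
Claim 2 — $1750: deductible met; 20% of $1750 = $350. Member pays $350; OOP now $3416. Plan pays $1750 − $350 = $1400.
Claim 3 — $337: deductible already satisfied, so member's share is 20% × $337 = $67.40. Member pays $67.40; OOP now $3483.40. Plan pays $337 − $67.40 = $269.60.
Claim 4 — $10146: deductible already satisfied, so member's share is 20% × $10146 = $2029.20. Adding that to $3483.40 gives $5512.60, past the $3600 cap; member pays only $3600 − $3483.40 = $116.60. Plan pays $10146 − $116.60 = $10029.40.
Insurer total = bills − member's total = $24115 − $3600 = $20515.

$20515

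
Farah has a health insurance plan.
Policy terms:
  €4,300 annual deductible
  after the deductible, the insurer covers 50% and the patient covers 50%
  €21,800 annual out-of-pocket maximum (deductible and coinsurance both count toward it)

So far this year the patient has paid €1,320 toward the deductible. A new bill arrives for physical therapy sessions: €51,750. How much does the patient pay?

Remaining deductible: €4,300 − €1,320 = €2,980.
The remaining €48,770 (= €51,750 − €2,980) moves to coinsurance.
Coinsurance: €48,770 × 50% = €24,385.
Patient responsibility before any cap: €2,980 + €24,385 = €27,365.
Adding €27,365 to the €1,320 already spent would give €28,685, which exceeds the €21,800 cap; the patient pays just €21,800 − €1,320 = €20,480.

€20,480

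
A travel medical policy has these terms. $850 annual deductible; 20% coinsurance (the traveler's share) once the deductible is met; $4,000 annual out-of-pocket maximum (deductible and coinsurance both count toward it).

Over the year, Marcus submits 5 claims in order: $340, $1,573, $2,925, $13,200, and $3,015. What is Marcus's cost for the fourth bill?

Claim 1 — $340: all of it applies to the deductible. Cost to traveler: $340. OOP to date $340.
Claim 2 — $1,573: $510 finishes the deductible; $1,063 goes to coinsurance; 20% of $1,063 = $212.60. Cost to traveler: $722.60. OOP to date $1,062.60.
Claim 3 — $2,925: 20% coinsurance on $2,925 = $585. Cost to traveler: $585. OOP to date $1,647.60.
Claim 4 — $13,200: deductible met; 20% of $13,200 = $2,640. OOP would hit $4,287.60 > $4,000, so the cap limits the traveler to $4,000 − $1,647.60 = $2,352.40.

$2,352.40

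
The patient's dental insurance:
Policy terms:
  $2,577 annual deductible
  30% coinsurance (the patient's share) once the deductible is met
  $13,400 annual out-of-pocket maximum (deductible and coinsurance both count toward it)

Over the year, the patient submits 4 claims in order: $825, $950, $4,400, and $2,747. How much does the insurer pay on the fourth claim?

Claim 1 — $825: all of it applies to the deductible. Cost to patient: $825. OOP to date $825. Plan pays $825 − $825 = $0.
Claim 2 — $950: fully absorbed by the deductible. Patient pays $950; OOP now $1,775. Plan pays $950 − $950 = $0.
Claim 3 — $4,400: deductible takes $802, $3,598 remains; patient's 30% is $1,079.40. Patient owes $1,881.40 (running OOP $3,656.40). Insurer: $4,400 − $1,881.40 = $2,518.60.
Claim 4 — $2,747: deductible already satisfied, so patient's share is 30% × $2,747 = $824.10. Patient owes $824.10 (running OOP $4,480.50). Insurer: $2,747 − $824.10 = $1,922.90.

$1,922.90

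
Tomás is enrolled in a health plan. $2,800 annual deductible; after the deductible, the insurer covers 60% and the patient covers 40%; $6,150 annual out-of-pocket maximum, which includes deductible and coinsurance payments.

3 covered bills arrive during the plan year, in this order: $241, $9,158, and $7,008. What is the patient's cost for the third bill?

$710.40

Bill 1, $241: fully absorbed by the deductible. Cost to patient: $241. OOP to date $241.
Bill 2, $9,158: $2,559 to deductible, leaving $6,599; patient's 40% is $2,639.60. Patient owes $5,198.60 (running OOP $5,439.60).
Bill 3, $7,008: 40% coinsurance on $7,008 = $2,803.20. That would push OOP to $8,242.80, over the $6,150 cap, so patient pays $6,150 − $5,439.60 = $710.40.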